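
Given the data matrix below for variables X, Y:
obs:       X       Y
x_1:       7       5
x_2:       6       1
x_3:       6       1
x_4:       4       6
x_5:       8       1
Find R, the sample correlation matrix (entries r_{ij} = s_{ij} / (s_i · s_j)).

Step 1 — column means:
  mean(X) = (7 + 6 + 6 + 4 + 8) / 5 = 31/5 = 6.2
  mean(Y) = (5 + 1 + 1 + 6 + 1) / 5 = 14/5 = 2.8

Step 2 — sample variances and covariances s[i,j] = (1/(n-1)) · Σ_k (x_{k,i} - mean_i) · (x_{k,j} - mean_j), with n-1 = 4:
  s[X,X] = ((0.8)·(0.8) + (-0.2)·(-0.2) + (-0.2)·(-0.2) + (-2.2)·(-2.2) + (1.8)·(1.8)) / 4 = 8.8/4 = 2.2
  s[X,Y] = ((0.8)·(2.2) + (-0.2)·(-1.8) + (-0.2)·(-1.8) + (-2.2)·(3.2) + (1.8)·(-1.8)) / 4 = -7.8/4 = -1.95
  s[Y,Y] = ((2.2)·(2.2) + (-1.8)·(-1.8) + (-1.8)·(-1.8) + (3.2)·(3.2) + (-1.8)·(-1.8)) / 4 = 24.8/4 = 6.2
  Sample standard deviations s_i = √(s[i,i]):
  s(X) = √(2.2) = 1.4832
  s(Y) = √(6.2) = 2.49

Step 3 — r_{ij} = s_{ij} / (s_i · s_j):
  r[X,X] = 1 (diagonal).
  r[X,Y] = -1.95 / (1.4832 · 2.49) = -1.95 / 3.6932 = -0.528
  r[Y,Y] = 1 (diagonal).

R is symmetric with unit diagonal. Assembling:

R = [[1, -0.528],
 [-0.528, 1]]


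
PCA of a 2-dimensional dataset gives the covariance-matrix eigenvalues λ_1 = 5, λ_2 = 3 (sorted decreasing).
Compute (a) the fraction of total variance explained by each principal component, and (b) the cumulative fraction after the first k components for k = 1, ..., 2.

Step 1 — total variance = trace(Sigma) = Σ λ_i = 5 + 3 = 8.

Step 2 — fraction explained by component i = λ_i / Σ λ:
  PC1: 5/8 = 0.625
  PC2: 3/8 = 0.375

Step 3 — cumulative fraction after k components = (λ_1 + ... + λ_k) / Σ λ:
  k = 1: 5/8 = 0.625
  k = 2: (5 + 3)/8 = 8/8 = 1

Summary (fraction, with percent):

explained: PC1 0.625 (62.5%), PC2 0.375 (37.5%);  cumulative: 0.625, 1


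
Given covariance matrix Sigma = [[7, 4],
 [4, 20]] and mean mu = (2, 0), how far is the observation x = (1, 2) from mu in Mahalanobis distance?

Step 1 — centre the observation: (x - mu) = (-1, 2).

Step 2 — invert Sigma. det(Sigma) = 7·20 - (4)² = 124.
  Sigma^{-1} = (1/det) · [[d, -b], [-b, a]] = [[0.1613, -0.0323],
 [-0.0323, 0.0565]].

Step 3 — form the quadratic (x - mu)^T · Sigma^{-1} · (x - mu):
  Sigma^{-1} · (x - mu) = (-0.2258, 0.1452).
  (x - mu)^T · [Sigma^{-1} · (x - mu)] = (-1)·(-0.2258) + (2)·(0.1452) = 0.5161.

Step 4 — take square root: d = √(0.5161) ≈ 0.7184.

d(x, mu) = √(0.5161) ≈ 0.7184


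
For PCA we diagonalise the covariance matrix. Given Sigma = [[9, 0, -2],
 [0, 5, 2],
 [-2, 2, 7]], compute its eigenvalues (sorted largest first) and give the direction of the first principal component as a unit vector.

Step 1 — characteristic polynomial p(λ) = det(λI - Sigma) = λ³ - tr·λ² + c_1·λ - det, where tr = trace, c_1 = sum of the principal 2×2 minors, det = det(Sigma):
  tr = 9 + 5 + 7 = 21,
  c_1 = (9·5 - (0)²) + (9·7 - (-2)²) + (5·7 - (2)²) = 45 + 59 + 31 = 135,
  det = 9·(5·7 - (2)²) - (0)·((0)·7 - (2)·(-2)) + (-2)·((0)·(2) - 5·(-2)) = 9·(31) - (0)·(4) + (-2)·(10) = 259.
  So p(λ) = λ³ - 21λ² + 135λ - 259.
Step 2 — look for an integer root (rational root theorem: any rational root is an integer divisor of 259). Testing λ = 7:
  p(7) = 343 - 1029 + 945 - 259 = 0  ✓
  Dividing out (λ - 7): p(λ) = (λ - 7)(λ² - 14λ + 37).
Step 3 — remaining eigenvalues from the quadratic λ² - 14λ + 37 = 0:
  Δ = 14² - 4·37 = 196 - 148 = 48,  λ = (14 ± √48)/2 = (14 ± 6.9282)/2 ≈ 10.4641 or 3.5359.
  Sorted: λ_1 = 10.4641,  λ_2 = 7,  λ_3 = 3.5359  (check: sum = 21 = tr ✓).

Step 4 — unit eigenvector for λ_1 ≈ 10.4641: v spans the null space of (Sigma - λ_1 I), whose rows are
  r_1 = (-1.4641, 0, -2),  r_2 = (0, -5.4641, 2),  r_3 = (-2, 2, -3.4641).
  v is orthogonal to every row, so take v ∝ r_1 × r_2 = ((0)·(2) - (-2)·(-5.4641), (-2)·(0) - (-1.4641)·(2), (-1.4641)·(-5.4641) - (0)·(0)) ≈ (-10.9282, 2.9282, 8).
  Rescale (multiply by -1 so the first nonzero entry is positive): u = (10.9282, -2.9282, -8).
  ||u|| = √((10.9282)² + (-2.9282)² + (-8)²) = √(192) ≈ 13.8564,  v_1 = u/||u|| ≈ (0.7887, -0.2113, -0.5774) (||v_1|| = 1).

λ_1 = 10.4641,  λ_2 = 7,  λ_3 = 3.5359;  v_1 ≈ (0.7887, -0.2113, -0.5774)


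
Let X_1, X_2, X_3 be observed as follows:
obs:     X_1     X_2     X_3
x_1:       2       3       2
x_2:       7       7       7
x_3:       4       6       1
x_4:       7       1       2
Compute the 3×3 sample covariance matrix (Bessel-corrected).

Step 1 — column means:
  mean(X_1) = (2 + 7 + 4 + 7) / 4 = 20/4 = 5
  mean(X_2) = (3 + 7 + 6 + 1) / 4 = 17/4 = 4.25
  mean(X_3) = (2 + 7 + 1 + 2) / 4 = 12/4 = 3

Step 2 — sample covariance S[i,j] = (1/(n-1)) · Σ_k (x_{k,i} - mean_i) · (x_{k,j} - mean_j), with n-1 = 3.
  S[X_1,X_1] = ((-3)·(-3) + (2)·(2) + (-1)·(-1) + (2)·(2)) / 3 = 18/3 = 6
  S[X_1,X_2] = ((-3)·(-1.25) + (2)·(2.75) + (-1)·(1.75) + (2)·(-3.25)) / 3 = 1/3 = 0.3333
  S[X_1,X_3] = ((-3)·(-1) + (2)·(4) + (-1)·(-2) + (2)·(-1)) / 3 = 11/3 = 3.6667
  S[X_2,X_2] = ((-1.25)·(-1.25) + (2.75)·(2.75) + (1.75)·(1.75) + (-3.25)·(-3.25)) / 3 = 22.75/3 = 7.5833
  S[X_2,X_3] = ((-1.25)·(-1) + (2.75)·(4) + (1.75)·(-2) + (-3.25)·(-1)) / 3 = 12/3 = 4
  S[X_3,X_3] = ((-1)·(-1) + (4)·(4) + (-2)·(-2) + (-1)·(-1)) / 3 = 22/3 = 7.3333

S is symmetric (S[j,i] = S[i,j]). Assembling:

S = [[6, 0.3333, 3.6667],
 [0.3333, 7.5833, 4],
 [3.6667, 4, 7.3333]]


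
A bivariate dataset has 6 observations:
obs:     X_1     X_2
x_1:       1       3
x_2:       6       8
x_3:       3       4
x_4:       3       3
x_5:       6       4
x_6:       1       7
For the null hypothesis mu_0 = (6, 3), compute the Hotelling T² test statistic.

Step 1 — sample mean vector:
  mean(X_1) = (1 + 6 + 3 + 3 + 6 + 1) / 6 = 20/6 = 3.3333
  mean(X_2) = (3 + 8 + 4 + 3 + 4 + 7) / 6 = 29/6 = 4.8333
  x̄ = (3.3333, 4.8333),  deviation x̄ - mu_0 = (3.3333, 4.8333) - (6, 3) = (-2.6667, 1.8333).

Step 2 — sample covariance matrix, S[i,j] = (1/(n-1)) · Σ_k (x_{k,i} - mean_i) · (x_{k,j} - mean_j), divisor n-1 = 5:
  S[X_1,X_1] = ((-2.3333)·(-2.3333) + (2.6667)·(2.6667) + (-0.3333)·(-0.3333) + (-0.3333)·(-0.3333) + (2.6667)·(2.6667) + (-2.3333)·(-2.3333)) / 5 = 25.3333/5 = 5.0667
  S[X_1,X_2] = ((-2.3333)·(-1.8333) + (2.6667)·(3.1667) + (-0.3333)·(-0.8333) + (-0.3333)·(-1.8333) + (2.6667)·(-0.8333) + (-2.3333)·(2.1667)) / 5 = 6.3333/5 = 1.2667
  S[X_2,X_2] = ((-1.8333)·(-1.8333) + (3.1667)·(3.1667) + (-0.8333)·(-0.8333) + (-1.8333)·(-1.8333) + (-0.8333)·(-0.8333) + (2.1667)·(2.1667)) / 5 = 22.8333/5 = 4.5667
  S = [[5.0667, 1.2667],
 [1.2667, 4.5667]].

Step 3 — invert S. det(S) = 5.0667·4.5667 - (1.2667)² = 21.5333.
  S^{-1} = (1/det) · [[d, -b], [-b, a]] = [[0.2121, -0.0588],
 [-0.0588, 0.2353]].

Step 4 — quadratic form (x̄ - mu_0)^T · S^{-1} · (x̄ - mu_0):
  S^{-1} · (x̄ - mu_0) = (-0.6734, 0.5882),
  (x̄ - mu_0)^T · [...] = (-2.6667)·(-0.6734) + (1.8333)·(0.5882) = 2.8741.

Step 5 — scale by n: T² = 6 · 2.8741 = 17.2446.

T² ≈ 17.2446


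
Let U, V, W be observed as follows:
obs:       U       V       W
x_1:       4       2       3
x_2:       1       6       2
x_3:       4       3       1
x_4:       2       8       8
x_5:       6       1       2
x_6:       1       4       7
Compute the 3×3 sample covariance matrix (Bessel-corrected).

Step 1 — column means:
  mean(U) = (4 + 1 + 4 + 2 + 6 + 1) / 6 = 18/6 = 3
  mean(V) = (2 + 6 + 3 + 8 + 1 + 4) / 6 = 24/6 = 4
  mean(W) = (3 + 2 + 1 + 8 + 2 + 7) / 6 = 23/6 = 3.8333

Step 2 — sample covariance S[i,j] = (1/(n-1)) · Σ_k (x_{k,i} - mean_i) · (x_{k,j} - mean_j), with n-1 = 5.
  S[U,U] = ((1)·(1) + (-2)·(-2) + (1)·(1) + (-1)·(-1) + (3)·(3) + (-2)·(-2)) / 5 = 20/5 = 4
  S[U,V] = ((1)·(-2) + (-2)·(2) + (1)·(-1) + (-1)·(4) + (3)·(-3) + (-2)·(0)) / 5 = -20/5 = -4
  S[U,W] = ((1)·(-0.8333) + (-2)·(-1.8333) + (1)·(-2.8333) + (-1)·(4.1667) + (3)·(-1.8333) + (-2)·(3.1667)) / 5 = -16/5 = -3.2
  S[V,V] = ((-2)·(-2) + (2)·(2) + (-1)·(-1) + (4)·(4) + (-3)·(-3) + (0)·(0)) / 5 = 34/5 = 6.8
  S[V,W] = ((-2)·(-0.8333) + (2)·(-1.8333) + (-1)·(-2.8333) + (4)·(4.1667) + (-3)·(-1.8333) + (0)·(3.1667)) / 5 = 23/5 = 4.6
  S[W,W] = ((-0.8333)·(-0.8333) + (-1.8333)·(-1.8333) + (-2.8333)·(-2.8333) + (4.1667)·(4.1667) + (-1.8333)·(-1.8333) + (3.1667)·(3.1667)) / 5 = 42.8333/5 = 8.5667

S is symmetric (S[j,i] = S[i,j]). Assembling:

S = [[4, -4, -3.2],
 [-4, 6.8, 4.6],
 [-3.2, 4.6, 8.5667]]


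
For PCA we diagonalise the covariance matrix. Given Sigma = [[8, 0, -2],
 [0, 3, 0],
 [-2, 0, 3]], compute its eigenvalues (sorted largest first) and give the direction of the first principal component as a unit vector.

Step 1 — characteristic polynomial p(λ) = det(λI - Sigma) = λ³ - tr·λ² + c_1·λ - det, where tr = trace, c_1 = sum of the principal 2×2 minors, det = det(Sigma):
  tr = 8 + 3 + 3 = 14,
  c_1 = (8·3 - (0)²) + (8·3 - (-2)²) + (3·3 - (0)²) = 24 + 20 + 9 = 53,
  det = 8·(3·3 - (0)²) - (0)·((0)·3 - (0)·(-2)) + (-2)·((0)·(0) - 3·(-2)) = 8·(9) - (0)·(0) + (-2)·(6) = 60.
  So p(λ) = λ³ - 14λ² + 53λ - 60.
Step 2 — look for an integer root (rational root theorem: any rational root is an integer divisor of 60). Testing λ = 3:
  p(3) = 27 - 126 + 159 - 60 = 0  ✓
  Dividing out (λ - 3): p(λ) = (λ - 3)(λ² - 11λ + 20).
Step 3 — remaining eigenvalues from the quadratic λ² - 11λ + 20 = 0:
  Δ = 11² - 4·20 = 121 - 80 = 41,  λ = (11 ± √41)/2 = (11 ± 6.4031)/2 ≈ 8.7016 or 2.2984.
  Sorted: λ_1 = 8.7016,  λ_2 = 3,  λ_3 = 2.2984  (check: sum = 14 = tr ✓).

Step 4 — unit eigenvector for λ_1 ≈ 8.7016: v spans the null space of (Sigma - λ_1 I), whose rows are
  r_1 = (-0.7016, 0, -2),  r_2 = (0, -5.7016, 0),  r_3 = (-2, 0, -5.7016).
  v is orthogonal to every row, so take v ∝ r_1 × r_2 = ((0)·(0) - (-2)·(-5.7016), (-2)·(0) - (-0.7016)·(0), (-0.7016)·(-5.7016) - (0)·(0)) ≈ (-11.4031, 0, 4).
  Rescale (multiply by -1 so the first nonzero entry is positive): u = (11.4031, 0, -4).
  ||u|| = √((11.4031)² + (0)² + (-4)²) = √(146.0312) ≈ 12.0843,  v_1 = u/||u|| ≈ (0.9436, 0, -0.331) (||v_1|| = 1).

λ_1 = 8.7016,  λ_2 = 3,  λ_3 = 2.2984;  v_1 ≈ (0.9436, 0, -0.331)


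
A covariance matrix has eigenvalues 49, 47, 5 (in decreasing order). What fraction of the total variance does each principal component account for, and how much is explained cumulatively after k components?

Step 1 — total variance = trace(Sigma) = Σ λ_i = 49 + 47 + 5 = 101.

Step 2 — fraction explained by component i = λ_i / Σ λ:
  PC1: 49/101 = 0.4851
  PC2: 47/101 = 0.4653
  PC3: 5/101 = 0.0495

Step 3 — cumulative fraction after k components = (λ_1 + ... + λ_k) / Σ λ:
  k = 1: 49/101 = 0.4851
  k = 2: (49 + 47)/101 = 96/101 = 0.9505
  k = 3: (49 + 47 + 5)/101 = 101/101 = 1

Summary (fraction, with percent):

explained: PC1 0.4851 (48.51%), PC2 0.4653 (46.53%), PC3 0.0495 (4.95%);  cumulative: 0.4851, 0.9505, 1


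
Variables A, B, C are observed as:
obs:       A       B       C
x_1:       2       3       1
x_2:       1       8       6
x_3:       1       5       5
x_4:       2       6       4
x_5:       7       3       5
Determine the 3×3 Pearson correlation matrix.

Step 1 — column means:
  mean(A) = (2 + 1 + 1 + 2 + 7) / 5 = 13/5 = 2.6
  mean(B) = (3 + 8 + 5 + 6 + 3) / 5 = 25/5 = 5
  mean(C) = (1 + 6 + 5 + 4 + 5) / 5 = 21/5 = 4.2

Step 2 — sample variances and covariances s[i,j] = (1/(n-1)) · Σ_k (x_{k,i} - mean_i) · (x_{k,j} - mean_j), with n-1 = 4:
  s[A,A] = ((-0.6)·(-0.6) + (-1.6)·(-1.6) + (-1.6)·(-1.6) + (-0.6)·(-0.6) + (4.4)·(4.4)) / 4 = 25.2/4 = 6.3
  s[A,B] = ((-0.6)·(-2) + (-1.6)·(3) + (-1.6)·(0) + (-0.6)·(1) + (4.4)·(-2)) / 4 = -13/4 = -3.25
  s[A,C] = ((-0.6)·(-3.2) + (-1.6)·(1.8) + (-1.6)·(0.8) + (-0.6)·(-0.2) + (4.4)·(0.8)) / 4 = 1.4/4 = 0.35
  s[B,B] = ((-2)·(-2) + (3)·(3) + (0)·(0) + (1)·(1) + (-2)·(-2)) / 4 = 18/4 = 4.5
  s[B,C] = ((-2)·(-3.2) + (3)·(1.8) + (0)·(0.8) + (1)·(-0.2) + (-2)·(0.8)) / 4 = 10/4 = 2.5
  s[C,C] = ((-3.2)·(-3.2) + (1.8)·(1.8) + (0.8)·(0.8) + (-0.2)·(-0.2) + (0.8)·(0.8)) / 4 = 14.8/4 = 3.7
  Sample standard deviations s_i = √(s[i,i]):
  s(A) = √(6.3) = 2.51
  s(B) = √(4.5) = 2.1213
  s(C) = √(3.7) = 1.9235

Step 3 — r_{ij} = s_{ij} / (s_i · s_j):
  r[A,A] = 1 (diagonal).
  r[A,B] = -3.25 / (2.51 · 2.1213) = -3.25 / 5.3245 = -0.6104
  r[A,C] = 0.35 / (2.51 · 1.9235) = 0.35 / 4.828 = 0.0725
  r[B,B] = 1 (diagonal).
  r[B,C] = 2.5 / (2.1213 · 1.9235) = 2.5 / 4.0804 = 0.6127
  r[C,C] = 1 (diagonal).

R is symmetric with unit diagonal. Assembling:

R = [[1, -0.6104, 0.0725],
 [-0.6104, 1, 0.6127],
 [0.0725, 0.6127, 1]]


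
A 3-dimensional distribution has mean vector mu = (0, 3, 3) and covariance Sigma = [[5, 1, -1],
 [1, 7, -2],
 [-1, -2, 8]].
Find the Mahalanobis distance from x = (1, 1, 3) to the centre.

Step 1 — centre the observation: (x - mu) = (1, -2, 0).

Step 2 — invert Sigma (cofactor / det for 3×3, or solve directly):
  Sigma^{-1} = [[0.2088, -0.0241, 0.0201],
 [-0.0241, 0.1566, 0.0361],
 [0.0201, 0.0361, 0.1365]].

Step 3 — form the quadratic (x - mu)^T · Sigma^{-1} · (x - mu):
  Sigma^{-1} · (x - mu) = (0.257, -0.3373, -0.0522).
  (x - mu)^T · [Sigma^{-1} · (x - mu)] = (1)·(0.257) + (-2)·(-0.3373) + (0)·(-0.0522) = 0.9317.

Step 4 — take square root: d = √(0.9317) ≈ 0.9653.

d(x, mu) = √(0.9317) ≈ 0.9653


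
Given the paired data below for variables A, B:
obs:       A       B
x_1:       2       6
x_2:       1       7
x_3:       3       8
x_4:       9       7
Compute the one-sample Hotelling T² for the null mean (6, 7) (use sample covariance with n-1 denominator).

Step 1 — sample mean vector:
  mean(A) = (2 + 1 + 3 + 9) / 4 = 15/4 = 3.75
  mean(B) = (6 + 7 + 8 + 7) / 4 = 28/4 = 7
  x̄ = (3.75, 7),  deviation x̄ - mu_0 = (3.75, 7) - (6, 7) = (-2.25, 0).

Step 2 — sample covariance matrix, S[i,j] = (1/(n-1)) · Σ_k (x_{k,i} - mean_i) · (x_{k,j} - mean_j), divisor n-1 = 3:
  S[A,A] = ((-1.75)·(-1.75) + (-2.75)·(-2.75) + (-0.75)·(-0.75) + (5.25)·(5.25)) / 3 = 38.75/3 = 12.9167
  S[A,B] = ((-1.75)·(-1) + (-2.75)·(0) + (-0.75)·(1) + (5.25)·(0)) / 3 = 1/3 = 0.3333
  S[B,B] = ((-1)·(-1) + (0)·(0) + (1)·(1) + (0)·(0)) / 3 = 2/3 = 0.6667
  S = [[12.9167, 0.3333],
 [0.3333, 0.6667]].

Step 3 — invert S. det(S) = 12.9167·0.6667 - (0.3333)² = 8.5.
  S^{-1} = (1/det) · [[d, -b], [-b, a]] = [[0.0784, -0.0392],
 [-0.0392, 1.5196]].

Step 4 — quadratic form (x̄ - mu_0)^T · S^{-1} · (x̄ - mu_0):
  S^{-1} · (x̄ - mu_0) = (-0.1765, 0.0882),
  (x̄ - mu_0)^T · [...] = (-2.25)·(-0.1765) + (0)·(0.0882) = 0.3971.

Step 5 — scale by n: T² = 4 · 0.3971 = 1.5882.

T² ≈ 1.5882


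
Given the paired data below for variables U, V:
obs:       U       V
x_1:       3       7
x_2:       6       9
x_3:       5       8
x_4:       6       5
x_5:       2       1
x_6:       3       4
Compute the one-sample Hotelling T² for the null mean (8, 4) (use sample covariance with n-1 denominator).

Step 1 — sample mean vector:
  mean(U) = (3 + 6 + 5 + 6 + 2 + 3) / 6 = 25/6 = 4.1667
  mean(V) = (7 + 9 + 8 + 5 + 1 + 4) / 6 = 34/6 = 5.6667
  x̄ = (4.1667, 5.6667),  deviation x̄ - mu_0 = (4.1667, 5.6667) - (8, 4) = (-3.8333, 1.6667).

Step 2 — sample covariance matrix, S[i,j] = (1/(n-1)) · Σ_k (x_{k,i} - mean_i) · (x_{k,j} - mean_j), divisor n-1 = 5:
  S[U,U] = ((-1.1667)·(-1.1667) + (1.8333)·(1.8333) + (0.8333)·(0.8333) + (1.8333)·(1.8333) + (-2.1667)·(-2.1667) + (-1.1667)·(-1.1667)) / 5 = 14.8333/5 = 2.9667
  S[U,V] = ((-1.1667)·(1.3333) + (1.8333)·(3.3333) + (0.8333)·(2.3333) + (1.8333)·(-0.6667) + (-2.1667)·(-4.6667) + (-1.1667)·(-1.6667)) / 5 = 17.3333/5 = 3.4667
  S[V,V] = ((1.3333)·(1.3333) + (3.3333)·(3.3333) + (2.3333)·(2.3333) + (-0.6667)·(-0.6667) + (-4.6667)·(-4.6667) + (-1.6667)·(-1.6667)) / 5 = 43.3333/5 = 8.6667
  S = [[2.9667, 3.4667],
 [3.4667, 8.6667]].

Step 3 — invert S. det(S) = 2.9667·8.6667 - (3.4667)² = 13.6933.
  S^{-1} = (1/det) · [[d, -b], [-b, a]] = [[0.6329, -0.2532],
 [-0.2532, 0.2167]].

Step 4 — quadratic form (x̄ - mu_0)^T · S^{-1} · (x̄ - mu_0):
  S^{-1} · (x̄ - mu_0) = (-2.8481, 1.3315),
  (x̄ - mu_0)^T · [...] = (-3.8333)·(-2.8481) + (1.6667)·(1.3315) = 13.137.

Step 5 — scale by n: T² = 6 · 13.137 = 78.8218.

T² ≈ 78.8218


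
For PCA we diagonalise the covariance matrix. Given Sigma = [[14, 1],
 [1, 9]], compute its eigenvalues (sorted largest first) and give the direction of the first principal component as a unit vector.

Step 1 — characteristic polynomial of 2×2 Sigma:
  det(Sigma - λI) = λ² - trace · λ + det = 0.
  trace = 14 + 9 = 23, det = 14·9 - (1)² = 125.
Step 2 — discriminant:
  Δ = trace² - 4·det = 529 - 500 = 29.
Step 3 — eigenvalues:
  λ = (trace ± √Δ)/2 = (23 ± 5.3852)/2,
  λ_1 = 14.1926,  λ_2 = 8.8074.

Step 4 — unit eigenvector for λ_1: solve (Sigma - λ_1 I)v = 0. First row:
  (14 - 14.1926)·v_x + (1)·v_y = 0, i.e. (-0.1926)·v_x + (1)·v_y = 0,
  so v ∝ (b, λ_1 - a) = (1, 0.1926) = u.
  ||u|| = √((1)² + (0.1926)²) = √(1.0371) ≈ 1.0184,
  v_1 = u/||u|| ≈ (0.982, 0.1891) (||v_1|| = 1).

λ_1 = 14.1926,  λ_2 = 8.8074;  v_1 ≈ (0.982, 0.1891)


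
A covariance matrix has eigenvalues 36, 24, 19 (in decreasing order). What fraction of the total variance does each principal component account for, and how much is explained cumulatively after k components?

Step 1 — total variance = trace(Sigma) = Σ λ_i = 36 + 24 + 19 = 79.

Step 2 — fraction explained by component i = λ_i / Σ λ:
  PC1: 36/79 = 0.4557
  PC2: 24/79 = 0.3038
  PC3: 19/79 = 0.2405

Step 3 — cumulative fraction after k components = (λ_1 + ... + λ_k) / Σ λ:
  k = 1: 36/79 = 0.4557
  k = 2: (36 + 24)/79 = 60/79 = 0.7595
  k = 3: (36 + 24 + 19)/79 = 79/79 = 1

Summary (fraction, with percent):

explained: PC1 0.4557 (45.57%), PC2 0.3038 (30.38%), PC3 0.2405 (24.05%);  cumulative: 0.4557, 0.7595, 1


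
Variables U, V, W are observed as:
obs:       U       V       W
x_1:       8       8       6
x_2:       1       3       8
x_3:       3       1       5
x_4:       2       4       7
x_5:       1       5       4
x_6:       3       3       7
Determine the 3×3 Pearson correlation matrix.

Step 1 — column means:
  mean(U) = (8 + 1 + 3 + 2 + 1 + 3) / 6 = 18/6 = 3
  mean(V) = (8 + 3 + 1 + 4 + 5 + 3) / 6 = 24/6 = 4
  mean(W) = (6 + 8 + 5 + 7 + 4 + 7) / 6 = 37/6 = 6.1667

Step 2 — sample variances and covariances s[i,j] = (1/(n-1)) · Σ_k (x_{k,i} - mean_i) · (x_{k,j} - mean_j), with n-1 = 5:
  s[U,U] = ((5)·(5) + (-2)·(-2) + (0)·(0) + (-1)·(-1) + (-2)·(-2) + (0)·(0)) / 5 = 34/5 = 6.8
  s[U,V] = ((5)·(4) + (-2)·(-1) + (0)·(-3) + (-1)·(0) + (-2)·(1) + (0)·(-1)) / 5 = 20/5 = 4
  s[U,W] = ((5)·(-0.1667) + (-2)·(1.8333) + (0)·(-1.1667) + (-1)·(0.8333) + (-2)·(-2.1667) + (0)·(0.8333)) / 5 = -1/5 = -0.2
  s[V,V] = ((4)·(4) + (-1)·(-1) + (-3)·(-3) + (0)·(0) + (1)·(1) + (-1)·(-1)) / 5 = 28/5 = 5.6
  s[V,W] = ((4)·(-0.1667) + (-1)·(1.8333) + (-3)·(-1.1667) + (0)·(0.8333) + (1)·(-2.1667) + (-1)·(0.8333)) / 5 = -2/5 = -0.4
  s[W,W] = ((-0.1667)·(-0.1667) + (1.8333)·(1.8333) + (-1.1667)·(-1.1667) + (0.8333)·(0.8333) + (-2.1667)·(-2.1667) + (0.8333)·(0.8333)) / 5 = 10.8333/5 = 2.1667
  Sample standard deviations s_i = √(s[i,i]):
  s(U) = √(6.8) = 2.6077
  s(V) = √(5.6) = 2.3664
  s(W) = √(2.1667) = 1.472

Step 3 — r_{ij} = s_{ij} / (s_i · s_j):
  r[U,U] = 1 (diagonal).
  r[U,V] = 4 / (2.6077 · 2.3664) = 4 / 6.1709 = 0.6482
  r[U,W] = -0.2 / (2.6077 · 1.472) = -0.2 / 3.8384 = -0.0521
  r[V,V] = 1 (diagonal).
  r[V,W] = -0.4 / (2.3664 · 1.472) = -0.4 / 3.4833 = -0.1148
  r[W,W] = 1 (diagonal).

R is symmetric with unit diagonal. Assembling:

R = [[1, 0.6482, -0.0521],
 [0.6482, 1, -0.1148],
 [-0.0521, -0.1148, 1]]


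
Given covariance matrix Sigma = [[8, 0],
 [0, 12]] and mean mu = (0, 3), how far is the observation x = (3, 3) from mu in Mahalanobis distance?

Step 1 — centre the observation: (x - mu) = (3, 0).

Step 2 — invert Sigma. det(Sigma) = 8·12 - (0)² = 96.
  Sigma^{-1} = (1/det) · [[d, -b], [-b, a]] = [[0.125, 0],
 [0, 0.0833]].

Step 3 — form the quadratic (x - mu)^T · Sigma^{-1} · (x - mu):
  Sigma^{-1} · (x - mu) = (0.375, 0).
  (x - mu)^T · [Sigma^{-1} · (x - mu)] = (3)·(0.375) + (0)·(0) = 1.125.

Step 4 — take square root: d = √(1.125) ≈ 1.0607.

d(x, mu) = √(1.125) ≈ 1.0607


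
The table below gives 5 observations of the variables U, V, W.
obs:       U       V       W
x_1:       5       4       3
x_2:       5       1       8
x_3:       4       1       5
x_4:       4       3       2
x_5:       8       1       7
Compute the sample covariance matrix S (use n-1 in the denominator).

Step 1 — column means:
  mean(U) = (5 + 5 + 4 + 4 + 8) / 5 = 26/5 = 5.2
  mean(V) = (4 + 1 + 1 + 3 + 1) / 5 = 10/5 = 2
  mean(W) = (3 + 8 + 5 + 2 + 7) / 5 = 25/5 = 5

Step 2 — sample covariance S[i,j] = (1/(n-1)) · Σ_k (x_{k,i} - mean_i) · (x_{k,j} - mean_j), with n-1 = 4.
  S[U,U] = ((-0.2)·(-0.2) + (-0.2)·(-0.2) + (-1.2)·(-1.2) + (-1.2)·(-1.2) + (2.8)·(2.8)) / 4 = 10.8/4 = 2.7
  S[U,V] = ((-0.2)·(2) + (-0.2)·(-1) + (-1.2)·(-1) + (-1.2)·(1) + (2.8)·(-1)) / 4 = -3/4 = -0.75
  S[U,W] = ((-0.2)·(-2) + (-0.2)·(3) + (-1.2)·(0) + (-1.2)·(-3) + (2.8)·(2)) / 4 = 9/4 = 2.25
  S[V,V] = ((2)·(2) + (-1)·(-1) + (-1)·(-1) + (1)·(1) + (-1)·(-1)) / 4 = 8/4 = 2
  S[V,W] = ((2)·(-2) + (-1)·(3) + (-1)·(0) + (1)·(-3) + (-1)·(2)) / 4 = -12/4 = -3
  S[W,W] = ((-2)·(-2) + (3)·(3) + (0)·(0) + (-3)·(-3) + (2)·(2)) / 4 = 26/4 = 6.5

S is symmetric (S[j,i] = S[i,j]). Assembling:

S = [[2.7, -0.75, 2.25],
 [-0.75, 2, -3],
 [2.25, -3, 6.5]]


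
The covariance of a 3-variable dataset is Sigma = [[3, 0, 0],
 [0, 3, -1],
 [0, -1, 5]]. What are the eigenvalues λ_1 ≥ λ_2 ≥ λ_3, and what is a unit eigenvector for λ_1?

Step 1 — characteristic polynomial p(λ) = det(λI - Sigma) = λ³ - tr·λ² + c_1·λ - det, where tr = trace, c_1 = sum of the principal 2×2 minors, det = det(Sigma):
  tr = 3 + 3 + 5 = 11,
  c_1 = (3·3 - (0)²) + (3·5 - (0)²) + (3·5 - (-1)²) = 9 + 15 + 14 = 38,
  det = 3·(3·5 - (-1)²) - (0)·((0)·5 - (-1)·(0)) + (0)·((0)·(-1) - 3·(0)) = 3·(14) - (0)·(0) + (0)·(0) = 42.
  So p(λ) = λ³ - 11λ² + 38λ - 42.
Step 2 — look for an integer root (rational root theorem: any rational root is an integer divisor of 42). Testing λ = 3:
  p(3) = 27 - 99 + 114 - 42 = 0  ✓
  Dividing out (λ - 3): p(λ) = (λ - 3)(λ² - 8λ + 14).
Step 3 — remaining eigenvalues from the quadratic λ² - 8λ + 14 = 0:
  Δ = 8² - 4·14 = 64 - 56 = 8,  λ = (8 ± √8)/2 = (8 ± 2.8284)/2 ≈ 5.4142 or 2.5858.
  Sorted: λ_1 = 5.4142,  λ_2 = 3,  λ_3 = 2.5858  (check: sum = 11 = tr ✓).

Step 4 — unit eigenvector for λ_1 ≈ 5.4142: v spans the null space of (Sigma - λ_1 I), whose rows are
  r_1 = (-2.4142, 0, 0),  r_2 = (0, -2.4142, -1),  r_3 = (0, -1, -0.4142).
  v is orthogonal to every row, so take v ∝ r_1 × r_2 = ((0)·(-1) - (0)·(-2.4142), (0)·(0) - (-2.4142)·(-1), (-2.4142)·(-2.4142) - (0)·(0)) ≈ (0, -2.4142, 5.8284).
  Rescale (multiply by -1 so the first nonzero entry is positive): u = (0, 2.4142, -5.8284).
  ||u|| = √((0)² + (2.4142)² + (-5.8284)²) = √(39.799) ≈ 6.3086,  v_1 = u/||u|| ≈ (0, 0.3827, -0.9239) (||v_1|| = 1).

λ_1 = 5.4142,  λ_2 = 3,  λ_3 = 2.5858;  v_1 ≈ (0, 0.3827, -0.9239)


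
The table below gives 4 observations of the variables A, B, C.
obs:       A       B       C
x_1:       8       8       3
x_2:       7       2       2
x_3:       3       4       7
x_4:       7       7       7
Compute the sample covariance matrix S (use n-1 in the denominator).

Step 1 — column means:
  mean(A) = (8 + 7 + 3 + 7) / 4 = 25/4 = 6.25
  mean(B) = (8 + 2 + 4 + 7) / 4 = 21/4 = 5.25
  mean(C) = (3 + 2 + 7 + 7) / 4 = 19/4 = 4.75

Step 2 — sample covariance S[i,j] = (1/(n-1)) · Σ_k (x_{k,i} - mean_i) · (x_{k,j} - mean_j), with n-1 = 3.
  S[A,A] = ((1.75)·(1.75) + (0.75)·(0.75) + (-3.25)·(-3.25) + (0.75)·(0.75)) / 3 = 14.75/3 = 4.9167
  S[A,B] = ((1.75)·(2.75) + (0.75)·(-3.25) + (-3.25)·(-1.25) + (0.75)·(1.75)) / 3 = 7.75/3 = 2.5833
  S[A,C] = ((1.75)·(-1.75) + (0.75)·(-2.75) + (-3.25)·(2.25) + (0.75)·(2.25)) / 3 = -10.75/3 = -3.5833
  S[B,B] = ((2.75)·(2.75) + (-3.25)·(-3.25) + (-1.25)·(-1.25) + (1.75)·(1.75)) / 3 = 22.75/3 = 7.5833
  S[B,C] = ((2.75)·(-1.75) + (-3.25)·(-2.75) + (-1.25)·(2.25) + (1.75)·(2.25)) / 3 = 5.25/3 = 1.75
  S[C,C] = ((-1.75)·(-1.75) + (-2.75)·(-2.75) + (2.25)·(2.25) + (2.25)·(2.25)) / 3 = 20.75/3 = 6.9167

S is symmetric (S[j,i] = S[i,j]). Assembling:

S = [[4.9167, 2.5833, -3.5833],
 [2.5833, 7.5833, 1.75],
 [-3.5833, 1.75, 6.9167]]


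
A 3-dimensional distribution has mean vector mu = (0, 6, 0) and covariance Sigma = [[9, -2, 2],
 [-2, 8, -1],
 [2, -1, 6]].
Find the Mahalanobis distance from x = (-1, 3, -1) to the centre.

Step 1 — centre the observation: (x - mu) = (-1, -3, -1).

Step 2 — invert Sigma (cofactor / det for 3×3, or solve directly):
  Sigma^{-1} = [[0.1253, 0.0267, -0.0373],
 [0.0267, 0.1333, 0.0133],
 [-0.0373, 0.0133, 0.1813]].

Step 3 — form the quadratic (x - mu)^T · Sigma^{-1} · (x - mu):
  Sigma^{-1} · (x - mu) = (-0.168, -0.44, -0.184).
  (x - mu)^T · [Sigma^{-1} · (x - mu)] = (-1)·(-0.168) + (-3)·(-0.44) + (-1)·(-0.184) = 1.672.

Step 4 — take square root: d = √(1.672) ≈ 1.2931.

d(x, mu) = √(1.672) ≈ 1.2931


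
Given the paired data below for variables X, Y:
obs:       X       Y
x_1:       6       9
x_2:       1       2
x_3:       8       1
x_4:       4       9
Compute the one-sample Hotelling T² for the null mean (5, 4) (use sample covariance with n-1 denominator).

Step 1 — sample mean vector:
  mean(X) = (6 + 1 + 8 + 4) / 4 = 19/4 = 4.75
  mean(Y) = (9 + 2 + 1 + 9) / 4 = 21/4 = 5.25
  x̄ = (4.75, 5.25),  deviation x̄ - mu_0 = (4.75, 5.25) - (5, 4) = (-0.25, 1.25).

Step 2 — sample covariance matrix, S[i,j] = (1/(n-1)) · Σ_k (x_{k,i} - mean_i) · (x_{k,j} - mean_j), divisor n-1 = 3:
  S[X,X] = ((1.25)·(1.25) + (-3.75)·(-3.75) + (3.25)·(3.25) + (-0.75)·(-0.75)) / 3 = 26.75/3 = 8.9167
  S[X,Y] = ((1.25)·(3.75) + (-3.75)·(-3.25) + (3.25)·(-4.25) + (-0.75)·(3.75)) / 3 = 0.25/3 = 0.0833
  S[Y,Y] = ((3.75)·(3.75) + (-3.25)·(-3.25) + (-4.25)·(-4.25) + (3.75)·(3.75)) / 3 = 56.75/3 = 18.9167
  S = [[8.9167, 0.0833],
 [0.0833, 18.9167]].

Step 3 — invert S. det(S) = 8.9167·18.9167 - (0.0833)² = 168.6667.
  S^{-1} = (1/det) · [[d, -b], [-b, a]] = [[0.1122, -0.0005],
 [-0.0005, 0.0529]].

Step 4 — quadratic form (x̄ - mu_0)^T · S^{-1} · (x̄ - mu_0):
  S^{-1} · (x̄ - mu_0) = (-0.0287, 0.0662),
  (x̄ - mu_0)^T · [...] = (-0.25)·(-0.0287) + (1.25)·(0.0662) = 0.0899.

Step 5 — scale by n: T² = 4 · 0.0899 = 0.3597.

T² ≈ 0.3597


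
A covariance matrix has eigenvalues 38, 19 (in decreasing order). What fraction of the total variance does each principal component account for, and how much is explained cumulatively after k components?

Step 1 — total variance = trace(Sigma) = Σ λ_i = 38 + 19 = 57.

Step 2 — fraction explained by component i = λ_i / Σ λ:
  PC1: 38/57 = 0.6667
  PC2: 19/57 = 0.3333

Step 3 — cumulative fraction after k components = (λ_1 + ... + λ_k) / Σ λ:
  k = 1: 38/57 = 0.6667
  k = 2: (38 + 19)/57 = 57/57 = 1

Summary (fraction, with percent):

explained: PC1 0.6667 (66.67%), PC2 0.3333 (33.33%);  cumulative: 0.6667, 1


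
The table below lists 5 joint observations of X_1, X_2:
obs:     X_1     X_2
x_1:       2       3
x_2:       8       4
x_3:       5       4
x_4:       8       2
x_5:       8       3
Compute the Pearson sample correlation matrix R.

Step 1 — column means:
  mean(X_1) = (2 + 8 + 5 + 8 + 8) / 5 = 31/5 = 6.2
  mean(X_2) = (3 + 4 + 4 + 2 + 3) / 5 = 16/5 = 3.2

Step 2 — sample variances and covariances s[i,j] = (1/(n-1)) · Σ_k (x_{k,i} - mean_i) · (x_{k,j} - mean_j), with n-1 = 4:
  s[X_1,X_1] = ((-4.2)·(-4.2) + (1.8)·(1.8) + (-1.2)·(-1.2) + (1.8)·(1.8) + (1.8)·(1.8)) / 4 = 28.8/4 = 7.2
  s[X_1,X_2] = ((-4.2)·(-0.2) + (1.8)·(0.8) + (-1.2)·(0.8) + (1.8)·(-1.2) + (1.8)·(-0.2)) / 4 = -1.2/4 = -0.3
  s[X_2,X_2] = ((-0.2)·(-0.2) + (0.8)·(0.8) + (0.8)·(0.8) + (-1.2)·(-1.2) + (-0.2)·(-0.2)) / 4 = 2.8/4 = 0.7
  Sample standard deviations s_i = √(s[i,i]):
  s(X_1) = √(7.2) = 2.6833
  s(X_2) = √(0.7) = 0.8367

Step 3 — r_{ij} = s_{ij} / (s_i · s_j):
  r[X_1,X_1] = 1 (diagonal).
  r[X_1,X_2] = -0.3 / (2.6833 · 0.8367) = -0.3 / 2.245 = -0.1336
  r[X_2,X_2] = 1 (diagonal).

R is symmetric with unit diagonal. Assembling:

R = [[1, -0.1336],
 [-0.1336, 1]]


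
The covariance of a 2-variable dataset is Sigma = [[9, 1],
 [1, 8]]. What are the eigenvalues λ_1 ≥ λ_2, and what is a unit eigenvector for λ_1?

Step 1 — characteristic polynomial of 2×2 Sigma:
  det(Sigma - λI) = λ² - trace · λ + det = 0.
  trace = 9 + 8 = 17, det = 9·8 - (1)² = 71.
Step 2 — discriminant:
  Δ = trace² - 4·det = 289 - 284 = 5.
Step 3 — eigenvalues:
  λ = (trace ± √Δ)/2 = (17 ± 2.2361)/2,
  λ_1 = 9.618,  λ_2 = 7.382.

Step 4 — unit eigenvector for λ_1: solve (Sigma - λ_1 I)v = 0. First row:
  (9 - 9.618)·v_x + (1)·v_y = 0, i.e. (-0.618)·v_x + (1)·v_y = 0,
  so v ∝ (b, λ_1 - a) = (1, 0.618) = u.
  ||u|| = √((1)² + (0.618)²) = √(1.382) ≈ 1.1756,
  v_1 = u/||u|| ≈ (0.8507, 0.5257) (||v_1|| = 1).

λ_1 = 9.618,  λ_2 = 7.382;  v_1 ≈ (0.8507, 0.5257)


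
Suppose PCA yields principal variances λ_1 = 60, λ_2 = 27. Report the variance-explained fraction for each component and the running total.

Step 1 — total variance = trace(Sigma) = Σ λ_i = 60 + 27 = 87.

Step 2 — fraction explained by component i = λ_i / Σ λ:
  PC1: 60/87 = 0.6897
  PC2: 27/87 = 0.3103

Step 3 — cumulative fraction after k components = (λ_1 + ... + λ_k) / Σ λ:
  k = 1: 60/87 = 0.6897
  k = 2: (60 + 27)/87 = 87/87 = 1

Summary (fraction, with percent):

explained: PC1 0.6897 (68.97%), PC2 0.3103 (31.03%);  cumulative: 0.6897, 1


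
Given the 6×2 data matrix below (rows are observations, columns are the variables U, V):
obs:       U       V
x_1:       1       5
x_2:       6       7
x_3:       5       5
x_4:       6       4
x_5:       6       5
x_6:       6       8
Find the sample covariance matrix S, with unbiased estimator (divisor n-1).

Step 1 — column means:
  mean(U) = (1 + 6 + 5 + 6 + 6 + 6) / 6 = 30/6 = 5
  mean(V) = (5 + 7 + 5 + 4 + 5 + 8) / 6 = 34/6 = 5.6667

Step 2 — sample covariance S[i,j] = (1/(n-1)) · Σ_k (x_{k,i} - mean_i) · (x_{k,j} - mean_j), with n-1 = 5.
  S[U,U] = ((-4)·(-4) + (1)·(1) + (0)·(0) + (1)·(1) + (1)·(1) + (1)·(1)) / 5 = 20/5 = 4
  S[U,V] = ((-4)·(-0.6667) + (1)·(1.3333) + (0)·(-0.6667) + (1)·(-1.6667) + (1)·(-0.6667) + (1)·(2.3333)) / 5 = 4/5 = 0.8
  S[V,V] = ((-0.6667)·(-0.6667) + (1.3333)·(1.3333) + (-0.6667)·(-0.6667) + (-1.6667)·(-1.6667) + (-0.6667)·(-0.6667) + (2.3333)·(2.3333)) / 5 = 11.3333/5 = 2.2667

S is symmetric (S[j,i] = S[i,j]). Assembling:

S = [[4, 0.8],
 [0.8, 2.2667]]


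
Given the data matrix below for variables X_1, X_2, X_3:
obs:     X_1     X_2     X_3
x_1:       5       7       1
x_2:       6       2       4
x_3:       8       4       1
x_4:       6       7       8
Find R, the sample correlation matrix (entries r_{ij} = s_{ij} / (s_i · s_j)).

Step 1 — column means:
  mean(X_1) = (5 + 6 + 8 + 6) / 4 = 25/4 = 6.25
  mean(X_2) = (7 + 2 + 4 + 7) / 4 = 20/4 = 5
  mean(X_3) = (1 + 4 + 1 + 8) / 4 = 14/4 = 3.5

Step 2 — sample variances and covariances s[i,j] = (1/(n-1)) · Σ_k (x_{k,i} - mean_i) · (x_{k,j} - mean_j), with n-1 = 3:
  s[X_1,X_1] = ((-1.25)·(-1.25) + (-0.25)·(-0.25) + (1.75)·(1.75) + (-0.25)·(-0.25)) / 3 = 4.75/3 = 1.5833
  s[X_1,X_2] = ((-1.25)·(2) + (-0.25)·(-3) + (1.75)·(-1) + (-0.25)·(2)) / 3 = -4/3 = -1.3333
  s[X_1,X_3] = ((-1.25)·(-2.5) + (-0.25)·(0.5) + (1.75)·(-2.5) + (-0.25)·(4.5)) / 3 = -2.5/3 = -0.8333
  s[X_2,X_2] = ((2)·(2) + (-3)·(-3) + (-1)·(-1) + (2)·(2)) / 3 = 18/3 = 6
  s[X_2,X_3] = ((2)·(-2.5) + (-3)·(0.5) + (-1)·(-2.5) + (2)·(4.5)) / 3 = 5/3 = 1.6667
  s[X_3,X_3] = ((-2.5)·(-2.5) + (0.5)·(0.5) + (-2.5)·(-2.5) + (4.5)·(4.5)) / 3 = 33/3 = 11
  Sample standard deviations s_i = √(s[i,i]):
  s(X_1) = √(1.5833) = 1.2583
  s(X_2) = √(6) = 2.4495
  s(X_3) = √(11) = 3.3166

Step 3 — r_{ij} = s_{ij} / (s_i · s_j):
  r[X_1,X_1] = 1 (diagonal).
  r[X_1,X_2] = -1.3333 / (1.2583 · 2.4495) = -1.3333 / 3.0822 = -0.4326
  r[X_1,X_3] = -0.8333 / (1.2583 · 3.3166) = -0.8333 / 4.1733 = -0.1997
  r[X_2,X_2] = 1 (diagonal).
  r[X_2,X_3] = 1.6667 / (2.4495 · 3.3166) = 1.6667 / 8.124 = 0.2052
  r[X_3,X_3] = 1 (diagonal).

R is symmetric with unit diagonal. Assembling:

R = [[1, -0.4326, -0.1997],
 [-0.4326, 1, 0.2052],
 [-0.1997, 0.2052, 1]]


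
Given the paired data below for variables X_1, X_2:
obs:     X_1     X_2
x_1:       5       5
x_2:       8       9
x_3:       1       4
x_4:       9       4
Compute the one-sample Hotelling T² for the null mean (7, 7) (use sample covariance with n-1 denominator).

Step 1 — sample mean vector:
  mean(X_1) = (5 + 8 + 1 + 9) / 4 = 23/4 = 5.75
  mean(X_2) = (5 + 9 + 4 + 4) / 4 = 22/4 = 5.5
  x̄ = (5.75, 5.5),  deviation x̄ - mu_0 = (5.75, 5.5) - (7, 7) = (-1.25, -1.5).

Step 2 — sample covariance matrix, S[i,j] = (1/(n-1)) · Σ_k (x_{k,i} - mean_i) · (x_{k,j} - mean_j), divisor n-1 = 3:
  S[X_1,X_1] = ((-0.75)·(-0.75) + (2.25)·(2.25) + (-4.75)·(-4.75) + (3.25)·(3.25)) / 3 = 38.75/3 = 12.9167
  S[X_1,X_2] = ((-0.75)·(-0.5) + (2.25)·(3.5) + (-4.75)·(-1.5) + (3.25)·(-1.5)) / 3 = 10.5/3 = 3.5
  S[X_2,X_2] = ((-0.5)·(-0.5) + (3.5)·(3.5) + (-1.5)·(-1.5) + (-1.5)·(-1.5)) / 3 = 17/3 = 5.6667
  S = [[12.9167, 3.5],
 [3.5, 5.6667]].

Step 3 — invert S. det(S) = 12.9167·5.6667 - (3.5)² = 60.9444.
  S^{-1} = (1/det) · [[d, -b], [-b, a]] = [[0.093, -0.0574],
 [-0.0574, 0.2119]].

Step 4 — quadratic form (x̄ - mu_0)^T · S^{-1} · (x̄ - mu_0):
  S^{-1} · (x̄ - mu_0) = (-0.0301, -0.2461),
  (x̄ - mu_0)^T · [...] = (-1.25)·(-0.0301) + (-1.5)·(-0.2461) = 0.4068.

Step 5 — scale by n: T² = 4 · 0.4068 = 1.6272.

T² ≈ 1.6272


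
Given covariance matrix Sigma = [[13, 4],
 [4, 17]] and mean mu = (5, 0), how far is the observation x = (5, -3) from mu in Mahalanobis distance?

Step 1 — centre the observation: (x - mu) = (0, -3).

Step 2 — invert Sigma. det(Sigma) = 13·17 - (4)² = 205.
  Sigma^{-1} = (1/det) · [[d, -b], [-b, a]] = [[0.0829, -0.0195],
 [-0.0195, 0.0634]].

Step 3 — form the quadratic (x - mu)^T · Sigma^{-1} · (x - mu):
  Sigma^{-1} · (x - mu) = (0.0585, -0.1902).
  (x - mu)^T · [Sigma^{-1} · (x - mu)] = (0)·(0.0585) + (-3)·(-0.1902) = 0.5707.

Step 4 — take square root: d = √(0.5707) ≈ 0.7555.

d(x, mu) = √(0.5707) ≈ 0.7555


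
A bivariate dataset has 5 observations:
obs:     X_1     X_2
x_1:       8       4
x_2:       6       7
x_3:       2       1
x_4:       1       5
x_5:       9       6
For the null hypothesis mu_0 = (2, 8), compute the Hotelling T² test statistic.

Step 1 — sample mean vector:
  mean(X_1) = (8 + 6 + 2 + 1 + 9) / 5 = 26/5 = 5.2
  mean(X_2) = (4 + 7 + 1 + 5 + 6) / 5 = 23/5 = 4.6
  x̄ = (5.2, 4.6),  deviation x̄ - mu_0 = (5.2, 4.6) - (2, 8) = (3.2, -3.4).

Step 2 — sample covariance matrix, S[i,j] = (1/(n-1)) · Σ_k (x_{k,i} - mean_i) · (x_{k,j} - mean_j), divisor n-1 = 4:
  S[X_1,X_1] = ((2.8)·(2.8) + (0.8)·(0.8) + (-3.2)·(-3.2) + (-4.2)·(-4.2) + (3.8)·(3.8)) / 4 = 50.8/4 = 12.7
  S[X_1,X_2] = ((2.8)·(-0.6) + (0.8)·(2.4) + (-3.2)·(-3.6) + (-4.2)·(0.4) + (3.8)·(1.4)) / 4 = 15.4/4 = 3.85
  S[X_2,X_2] = ((-0.6)·(-0.6) + (2.4)·(2.4) + (-3.6)·(-3.6) + (0.4)·(0.4) + (1.4)·(1.4)) / 4 = 21.2/4 = 5.3
  S = [[12.7, 3.85],
 [3.85, 5.3]].

Step 3 — invert S. det(S) = 12.7·5.3 - (3.85)² = 52.4875.
  S^{-1} = (1/det) · [[d, -b], [-b, a]] = [[0.101, -0.0734],
 [-0.0734, 0.242]].

Step 4 — quadratic form (x̄ - mu_0)^T · S^{-1} · (x̄ - mu_0):
  S^{-1} · (x̄ - mu_0) = (0.5725, -1.0574),
  (x̄ - mu_0)^T · [...] = (3.2)·(0.5725) + (-3.4)·(-1.0574) = 5.4272.

Step 5 — scale by n: T² = 5 · 5.4272 = 27.136.

T² ≈ 27.136


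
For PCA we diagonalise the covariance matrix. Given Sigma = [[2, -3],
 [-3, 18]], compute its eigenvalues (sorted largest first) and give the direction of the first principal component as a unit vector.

Step 1 — characteristic polynomial of 2×2 Sigma:
  det(Sigma - λI) = λ² - trace · λ + det = 0.
  trace = 2 + 18 = 20, det = 2·18 - (-3)² = 27.
Step 2 — discriminant:
  Δ = trace² - 4·det = 400 - 108 = 292.
Step 3 — eigenvalues:
  λ = (trace ± √Δ)/2 = (20 ± 17.088)/2,
  λ_1 = 18.544,  λ_2 = 1.456.

Step 4 — unit eigenvector for λ_1: solve (Sigma - λ_1 I)v = 0. First row:
  (2 - 18.544)·v_x + (-3)·v_y = 0, i.e. (-16.544)·v_x + (-3)·v_y = 0,
  so v ∝ (b, λ_1 - a) = (-3, 16.544); multiply by -1 so the first entry is positive: u = (3, -16.544).
  ||u|| = √((3)² + (-16.544)²) = √(282.7041) ≈ 16.8138,
  v_1 = u/||u|| ≈ (0.1784, -0.984) (||v_1|| = 1).

λ_1 = 18.544,  λ_2 = 1.456;  v_1 ≈ (0.1784, -0.984)


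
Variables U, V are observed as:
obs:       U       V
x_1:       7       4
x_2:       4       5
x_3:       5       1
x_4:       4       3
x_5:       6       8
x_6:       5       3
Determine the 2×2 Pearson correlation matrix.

Step 1 — column means:
  mean(U) = (7 + 4 + 5 + 4 + 6 + 5) / 6 = 31/6 = 5.1667
  mean(V) = (4 + 5 + 1 + 3 + 8 + 3) / 6 = 24/6 = 4

Step 2 — sample variances and covariances s[i,j] = (1/(n-1)) · Σ_k (x_{k,i} - mean_i) · (x_{k,j} - mean_j), with n-1 = 5:
  s[U,U] = ((1.8333)·(1.8333) + (-1.1667)·(-1.1667) + (-0.1667)·(-0.1667) + (-1.1667)·(-1.1667) + (0.8333)·(0.8333) + (-0.1667)·(-0.1667)) / 5 = 6.8333/5 = 1.3667
  s[U,V] = ((1.8333)·(0) + (-1.1667)·(1) + (-0.1667)·(-3) + (-1.1667)·(-1) + (0.8333)·(4) + (-0.1667)·(-1)) / 5 = 4/5 = 0.8
  s[V,V] = ((0)·(0) + (1)·(1) + (-3)·(-3) + (-1)·(-1) + (4)·(4) + (-1)·(-1)) / 5 = 28/5 = 5.6
  Sample standard deviations s_i = √(s[i,i]):
  s(U) = √(1.3667) = 1.169
  s(V) = √(5.6) = 2.3664

Step 3 — r_{ij} = s_{ij} / (s_i · s_j):
  r[U,U] = 1 (diagonal).
  r[U,V] = 0.8 / (1.169 · 2.3664) = 0.8 / 2.7665 = 0.2892
  r[V,V] = 1 (diagonal).

R is symmetric with unit diagonal. Assembling:

R = [[1, 0.2892],
 [0.2892, 1]]


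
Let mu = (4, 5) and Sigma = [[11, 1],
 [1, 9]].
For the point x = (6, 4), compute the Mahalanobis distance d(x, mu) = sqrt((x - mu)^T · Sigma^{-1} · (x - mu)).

Step 1 — centre the observation: (x - mu) = (2, -1).

Step 2 — invert Sigma. det(Sigma) = 11·9 - (1)² = 98.
  Sigma^{-1} = (1/det) · [[d, -b], [-b, a]] = [[0.0918, -0.0102],
 [-0.0102, 0.1122]].

Step 3 — form the quadratic (x - mu)^T · Sigma^{-1} · (x - mu):
  Sigma^{-1} · (x - mu) = (0.1939, -0.1327).
  (x - mu)^T · [Sigma^{-1} · (x - mu)] = (2)·(0.1939) + (-1)·(-0.1327) = 0.5204.

Step 4 — take square root: d = √(0.5204) ≈ 0.7214.

d(x, mu) = √(0.5204) ≈ 0.7214


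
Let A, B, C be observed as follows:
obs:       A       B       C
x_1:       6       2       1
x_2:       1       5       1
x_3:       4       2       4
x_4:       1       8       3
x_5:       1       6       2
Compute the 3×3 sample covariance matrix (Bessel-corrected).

Step 1 — column means:
  mean(A) = (6 + 1 + 4 + 1 + 1) / 5 = 13/5 = 2.6
  mean(B) = (2 + 5 + 2 + 8 + 6) / 5 = 23/5 = 4.6
  mean(C) = (1 + 1 + 4 + 3 + 2) / 5 = 11/5 = 2.2

Step 2 — sample covariance S[i,j] = (1/(n-1)) · Σ_k (x_{k,i} - mean_i) · (x_{k,j} - mean_j), with n-1 = 4.
  S[A,A] = ((3.4)·(3.4) + (-1.6)·(-1.6) + (1.4)·(1.4) + (-1.6)·(-1.6) + (-1.6)·(-1.6)) / 4 = 21.2/4 = 5.3
  S[A,B] = ((3.4)·(-2.6) + (-1.6)·(0.4) + (1.4)·(-2.6) + (-1.6)·(3.4) + (-1.6)·(1.4)) / 4 = -20.8/4 = -5.2
  S[A,C] = ((3.4)·(-1.2) + (-1.6)·(-1.2) + (1.4)·(1.8) + (-1.6)·(0.8) + (-1.6)·(-0.2)) / 4 = -0.6/4 = -0.15
  S[B,B] = ((-2.6)·(-2.6) + (0.4)·(0.4) + (-2.6)·(-2.6) + (3.4)·(3.4) + (1.4)·(1.4)) / 4 = 27.2/4 = 6.8
  S[B,C] = ((-2.6)·(-1.2) + (0.4)·(-1.2) + (-2.6)·(1.8) + (3.4)·(0.8) + (1.4)·(-0.2)) / 4 = 0.4/4 = 0.1
  S[C,C] = ((-1.2)·(-1.2) + (-1.2)·(-1.2) + (1.8)·(1.8) + (0.8)·(0.8) + (-0.2)·(-0.2)) / 4 = 6.8/4 = 1.7

S is symmetric (S[j,i] = S[i,j]). Assembling:

S = [[5.3, -5.2, -0.15],
 [-5.2, 6.8, 0.1],
 [-0.15, 0.1, 1.7]]
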